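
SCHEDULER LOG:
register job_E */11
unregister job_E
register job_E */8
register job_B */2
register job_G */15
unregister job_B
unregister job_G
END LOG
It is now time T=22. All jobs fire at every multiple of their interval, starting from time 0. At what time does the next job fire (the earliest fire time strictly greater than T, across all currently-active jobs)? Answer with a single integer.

Op 1: register job_E */11 -> active={job_E:*/11}
Op 2: unregister job_E -> active={}
Op 3: register job_E */8 -> active={job_E:*/8}
Op 4: register job_B */2 -> active={job_B:*/2, job_E:*/8}
Op 5: register job_G */15 -> active={job_B:*/2, job_E:*/8, job_G:*/15}
Op 6: unregister job_B -> active={job_E:*/8, job_G:*/15}
Op 7: unregister job_G -> active={job_E:*/8}
  job_E: interval 8, next fire after T=22 is 24
Earliest fire time = 24 (job job_E)

Answer: 24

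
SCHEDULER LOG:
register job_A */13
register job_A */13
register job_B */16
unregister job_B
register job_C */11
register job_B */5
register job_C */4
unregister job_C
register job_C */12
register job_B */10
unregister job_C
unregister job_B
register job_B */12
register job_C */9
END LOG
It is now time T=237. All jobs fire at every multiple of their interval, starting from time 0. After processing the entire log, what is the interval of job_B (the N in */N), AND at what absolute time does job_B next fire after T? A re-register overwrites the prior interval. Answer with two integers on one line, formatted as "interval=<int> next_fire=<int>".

Op 1: register job_A */13 -> active={job_A:*/13}
Op 2: register job_A */13 -> active={job_A:*/13}
Op 3: register job_B */16 -> active={job_A:*/13, job_B:*/16}
Op 4: unregister job_B -> active={job_A:*/13}
Op 5: register job_C */11 -> active={job_A:*/13, job_C:*/11}
Op 6: register job_B */5 -> active={job_A:*/13, job_B:*/5, job_C:*/11}
Op 7: register job_C */4 -> active={job_A:*/13, job_B:*/5, job_C:*/4}
Op 8: unregister job_C -> active={job_A:*/13, job_B:*/5}
Op 9: register job_C */12 -> active={job_A:*/13, job_B:*/5, job_C:*/12}
Op 10: register job_B */10 -> active={job_A:*/13, job_B:*/10, job_C:*/12}
Op 11: unregister job_C -> active={job_A:*/13, job_B:*/10}
Op 12: unregister job_B -> active={job_A:*/13}
Op 13: register job_B */12 -> active={job_A:*/13, job_B:*/12}
Op 14: register job_C */9 -> active={job_A:*/13, job_B:*/12, job_C:*/9}
Final interval of job_B = 12
Next fire of job_B after T=237: (237//12+1)*12 = 240

Answer: interval=12 next_fire=240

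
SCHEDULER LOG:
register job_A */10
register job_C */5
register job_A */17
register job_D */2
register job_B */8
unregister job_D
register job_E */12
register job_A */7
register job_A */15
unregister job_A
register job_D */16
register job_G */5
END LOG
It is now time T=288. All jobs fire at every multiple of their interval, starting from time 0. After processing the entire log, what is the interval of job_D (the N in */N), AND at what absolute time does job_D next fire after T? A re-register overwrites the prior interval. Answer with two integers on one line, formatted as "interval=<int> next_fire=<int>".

Op 1: register job_A */10 -> active={job_A:*/10}
Op 2: register job_C */5 -> active={job_A:*/10, job_C:*/5}
Op 3: register job_A */17 -> active={job_A:*/17, job_C:*/5}
Op 4: register job_D */2 -> active={job_A:*/17, job_C:*/5, job_D:*/2}
Op 5: register job_B */8 -> active={job_A:*/17, job_B:*/8, job_C:*/5, job_D:*/2}
Op 6: unregister job_D -> active={job_A:*/17, job_B:*/8, job_C:*/5}
Op 7: register job_E */12 -> active={job_A:*/17, job_B:*/8, job_C:*/5, job_E:*/12}
Op 8: register job_A */7 -> active={job_A:*/7, job_B:*/8, job_C:*/5, job_E:*/12}
Op 9: register job_A */15 -> active={job_A:*/15, job_B:*/8, job_C:*/5, job_E:*/12}
Op 10: unregister job_A -> active={job_B:*/8, job_C:*/5, job_E:*/12}
Op 11: register job_D */16 -> active={job_B:*/8, job_C:*/5, job_D:*/16, job_E:*/12}
Op 12: register job_G */5 -> active={job_B:*/8, job_C:*/5, job_D:*/16, job_E:*/12, job_G:*/5}
Final interval of job_D = 16
Next fire of job_D after T=288: (288//16+1)*16 = 304

Answer: interval=16 next_fire=304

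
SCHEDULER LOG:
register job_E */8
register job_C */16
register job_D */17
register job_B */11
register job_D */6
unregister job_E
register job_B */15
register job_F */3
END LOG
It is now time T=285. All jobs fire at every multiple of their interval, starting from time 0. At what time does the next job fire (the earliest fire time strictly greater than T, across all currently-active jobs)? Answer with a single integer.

Answer: 288

Derivation:
Op 1: register job_E */8 -> active={job_E:*/8}
Op 2: register job_C */16 -> active={job_C:*/16, job_E:*/8}
Op 3: register job_D */17 -> active={job_C:*/16, job_D:*/17, job_E:*/8}
Op 4: register job_B */11 -> active={job_B:*/11, job_C:*/16, job_D:*/17, job_E:*/8}
Op 5: register job_D */6 -> active={job_B:*/11, job_C:*/16, job_D:*/6, job_E:*/8}
Op 6: unregister job_E -> active={job_B:*/11, job_C:*/16, job_D:*/6}
Op 7: register job_B */15 -> active={job_B:*/15, job_C:*/16, job_D:*/6}
Op 8: register job_F */3 -> active={job_B:*/15, job_C:*/16, job_D:*/6, job_F:*/3}
  job_B: interval 15, next fire after T=285 is 300
  job_C: interval 16, next fire after T=285 is 288
  job_D: interval 6, next fire after T=285 is 288
  job_F: interval 3, next fire after T=285 is 288
Earliest fire time = 288 (job job_C)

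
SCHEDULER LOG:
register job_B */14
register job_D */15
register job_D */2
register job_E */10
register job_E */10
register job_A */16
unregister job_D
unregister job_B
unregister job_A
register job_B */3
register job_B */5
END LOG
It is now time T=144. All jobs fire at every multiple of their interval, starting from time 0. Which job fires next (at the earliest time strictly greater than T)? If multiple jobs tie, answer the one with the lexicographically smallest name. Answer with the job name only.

Answer: job_B

Derivation:
Op 1: register job_B */14 -> active={job_B:*/14}
Op 2: register job_D */15 -> active={job_B:*/14, job_D:*/15}
Op 3: register job_D */2 -> active={job_B:*/14, job_D:*/2}
Op 4: register job_E */10 -> active={job_B:*/14, job_D:*/2, job_E:*/10}
Op 5: register job_E */10 -> active={job_B:*/14, job_D:*/2, job_E:*/10}
Op 6: register job_A */16 -> active={job_A:*/16, job_B:*/14, job_D:*/2, job_E:*/10}
Op 7: unregister job_D -> active={job_A:*/16, job_B:*/14, job_E:*/10}
Op 8: unregister job_B -> active={job_A:*/16, job_E:*/10}
Op 9: unregister job_A -> active={job_E:*/10}
Op 10: register job_B */3 -> active={job_B:*/3, job_E:*/10}
Op 11: register job_B */5 -> active={job_B:*/5, job_E:*/10}
  job_B: interval 5, next fire after T=144 is 145
  job_E: interval 10, next fire after T=144 is 150
Earliest = 145, winner (lex tiebreak) = job_B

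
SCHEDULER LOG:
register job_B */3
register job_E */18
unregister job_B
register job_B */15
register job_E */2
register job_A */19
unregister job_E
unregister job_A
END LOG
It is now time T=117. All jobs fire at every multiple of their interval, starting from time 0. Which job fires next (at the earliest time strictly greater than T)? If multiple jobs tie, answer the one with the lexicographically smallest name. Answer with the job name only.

Op 1: register job_B */3 -> active={job_B:*/3}
Op 2: register job_E */18 -> active={job_B:*/3, job_E:*/18}
Op 3: unregister job_B -> active={job_E:*/18}
Op 4: register job_B */15 -> active={job_B:*/15, job_E:*/18}
Op 5: register job_E */2 -> active={job_B:*/15, job_E:*/2}
Op 6: register job_A */19 -> active={job_A:*/19, job_B:*/15, job_E:*/2}
Op 7: unregister job_E -> active={job_A:*/19, job_B:*/15}
Op 8: unregister job_A -> active={job_B:*/15}
  job_B: interval 15, next fire after T=117 is 120
Earliest = 120, winner (lex tiebreak) = job_B

Answer: job_B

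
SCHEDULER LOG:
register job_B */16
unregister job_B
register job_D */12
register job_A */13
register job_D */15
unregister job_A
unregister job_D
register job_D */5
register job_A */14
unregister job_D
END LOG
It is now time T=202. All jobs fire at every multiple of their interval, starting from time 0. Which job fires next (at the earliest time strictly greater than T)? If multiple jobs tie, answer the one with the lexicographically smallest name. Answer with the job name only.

Answer: job_A

Derivation:
Op 1: register job_B */16 -> active={job_B:*/16}
Op 2: unregister job_B -> active={}
Op 3: register job_D */12 -> active={job_D:*/12}
Op 4: register job_A */13 -> active={job_A:*/13, job_D:*/12}
Op 5: register job_D */15 -> active={job_A:*/13, job_D:*/15}
Op 6: unregister job_A -> active={job_D:*/15}
Op 7: unregister job_D -> active={}
Op 8: register job_D */5 -> active={job_D:*/5}
Op 9: register job_A */14 -> active={job_A:*/14, job_D:*/5}
Op 10: unregister job_D -> active={job_A:*/14}
  job_A: interval 14, next fire after T=202 is 210
Earliest = 210, winner (lex tiebreak) = job_A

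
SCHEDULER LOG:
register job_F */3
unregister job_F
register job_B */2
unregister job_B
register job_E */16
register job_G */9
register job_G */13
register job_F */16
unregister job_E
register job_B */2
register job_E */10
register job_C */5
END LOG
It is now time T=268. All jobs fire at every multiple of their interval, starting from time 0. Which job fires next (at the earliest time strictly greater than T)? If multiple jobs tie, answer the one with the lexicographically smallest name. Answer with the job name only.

Op 1: register job_F */3 -> active={job_F:*/3}
Op 2: unregister job_F -> active={}
Op 3: register job_B */2 -> active={job_B:*/2}
Op 4: unregister job_B -> active={}
Op 5: register job_E */16 -> active={job_E:*/16}
Op 6: register job_G */9 -> active={job_E:*/16, job_G:*/9}
Op 7: register job_G */13 -> active={job_E:*/16, job_G:*/13}
Op 8: register job_F */16 -> active={job_E:*/16, job_F:*/16, job_G:*/13}
Op 9: unregister job_E -> active={job_F:*/16, job_G:*/13}
Op 10: register job_B */2 -> active={job_B:*/2, job_F:*/16, job_G:*/13}
Op 11: register job_E */10 -> active={job_B:*/2, job_E:*/10, job_F:*/16, job_G:*/13}
Op 12: register job_C */5 -> active={job_B:*/2, job_C:*/5, job_E:*/10, job_F:*/16, job_G:*/13}
  job_B: interval 2, next fire after T=268 is 270
  job_C: interval 5, next fire after T=268 is 270
  job_E: interval 10, next fire after T=268 is 270
  job_F: interval 16, next fire after T=268 is 272
  job_G: interval 13, next fire after T=268 is 273
Earliest = 270, winner (lex tiebreak) = job_B

Answer: job_B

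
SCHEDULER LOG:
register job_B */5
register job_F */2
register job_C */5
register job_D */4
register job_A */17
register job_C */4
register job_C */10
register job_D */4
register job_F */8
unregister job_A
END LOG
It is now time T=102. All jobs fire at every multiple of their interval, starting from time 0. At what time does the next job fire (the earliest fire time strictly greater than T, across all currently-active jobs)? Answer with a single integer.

Op 1: register job_B */5 -> active={job_B:*/5}
Op 2: register job_F */2 -> active={job_B:*/5, job_F:*/2}
Op 3: register job_C */5 -> active={job_B:*/5, job_C:*/5, job_F:*/2}
Op 4: register job_D */4 -> active={job_B:*/5, job_C:*/5, job_D:*/4, job_F:*/2}
Op 5: register job_A */17 -> active={job_A:*/17, job_B:*/5, job_C:*/5, job_D:*/4, job_F:*/2}
Op 6: register job_C */4 -> active={job_A:*/17, job_B:*/5, job_C:*/4, job_D:*/4, job_F:*/2}
Op 7: register job_C */10 -> active={job_A:*/17, job_B:*/5, job_C:*/10, job_D:*/4, job_F:*/2}
Op 8: register job_D */4 -> active={job_A:*/17, job_B:*/5, job_C:*/10, job_D:*/4, job_F:*/2}
Op 9: register job_F */8 -> active={job_A:*/17, job_B:*/5, job_C:*/10, job_D:*/4, job_F:*/8}
Op 10: unregister job_A -> active={job_B:*/5, job_C:*/10, job_D:*/4, job_F:*/8}
  job_B: interval 5, next fire after T=102 is 105
  job_C: interval 10, next fire after T=102 is 110
  job_D: interval 4, next fire after T=102 is 104
  job_F: interval 8, next fire after T=102 is 104
Earliest fire time = 104 (job job_D)

Answer: 104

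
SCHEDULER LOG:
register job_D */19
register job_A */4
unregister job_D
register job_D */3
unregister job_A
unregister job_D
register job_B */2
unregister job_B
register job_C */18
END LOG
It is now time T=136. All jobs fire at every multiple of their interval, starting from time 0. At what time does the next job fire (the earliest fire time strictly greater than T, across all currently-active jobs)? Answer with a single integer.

Op 1: register job_D */19 -> active={job_D:*/19}
Op 2: register job_A */4 -> active={job_A:*/4, job_D:*/19}
Op 3: unregister job_D -> active={job_A:*/4}
Op 4: register job_D */3 -> active={job_A:*/4, job_D:*/3}
Op 5: unregister job_A -> active={job_D:*/3}
Op 6: unregister job_D -> active={}
Op 7: register job_B */2 -> active={job_B:*/2}
Op 8: unregister job_B -> active={}
Op 9: register job_C */18 -> active={job_C:*/18}
  job_C: interval 18, next fire after T=136 is 144
Earliest fire time = 144 (job job_C)

Answer: 144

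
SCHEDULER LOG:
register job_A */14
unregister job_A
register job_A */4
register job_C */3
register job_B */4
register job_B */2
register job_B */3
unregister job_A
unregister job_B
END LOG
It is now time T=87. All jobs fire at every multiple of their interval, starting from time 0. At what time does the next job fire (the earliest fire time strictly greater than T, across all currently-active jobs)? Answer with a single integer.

Op 1: register job_A */14 -> active={job_A:*/14}
Op 2: unregister job_A -> active={}
Op 3: register job_A */4 -> active={job_A:*/4}
Op 4: register job_C */3 -> active={job_A:*/4, job_C:*/3}
Op 5: register job_B */4 -> active={job_A:*/4, job_B:*/4, job_C:*/3}
Op 6: register job_B */2 -> active={job_A:*/4, job_B:*/2, job_C:*/3}
Op 7: register job_B */3 -> active={job_A:*/4, job_B:*/3, job_C:*/3}
Op 8: unregister job_A -> active={job_B:*/3, job_C:*/3}
Op 9: unregister job_B -> active={job_C:*/3}
  job_C: interval 3, next fire after T=87 is 90
Earliest fire time = 90 (job job_C)

Answer: 90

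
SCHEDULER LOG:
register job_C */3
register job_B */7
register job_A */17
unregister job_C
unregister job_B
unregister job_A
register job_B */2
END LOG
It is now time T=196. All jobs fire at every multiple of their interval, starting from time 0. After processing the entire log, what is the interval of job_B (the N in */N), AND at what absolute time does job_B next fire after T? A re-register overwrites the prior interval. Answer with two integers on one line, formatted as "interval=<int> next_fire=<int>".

Op 1: register job_C */3 -> active={job_C:*/3}
Op 2: register job_B */7 -> active={job_B:*/7, job_C:*/3}
Op 3: register job_A */17 -> active={job_A:*/17, job_B:*/7, job_C:*/3}
Op 4: unregister job_C -> active={job_A:*/17, job_B:*/7}
Op 5: unregister job_B -> active={job_A:*/17}
Op 6: unregister job_A -> active={}
Op 7: register job_B */2 -> active={job_B:*/2}
Final interval of job_B = 2
Next fire of job_B after T=196: (196//2+1)*2 = 198

Answer: interval=2 next_fire=198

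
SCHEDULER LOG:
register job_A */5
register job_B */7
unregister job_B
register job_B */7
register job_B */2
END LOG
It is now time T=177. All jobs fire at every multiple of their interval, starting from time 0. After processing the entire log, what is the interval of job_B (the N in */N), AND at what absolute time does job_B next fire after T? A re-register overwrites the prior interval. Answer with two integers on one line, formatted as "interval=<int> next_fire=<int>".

Op 1: register job_A */5 -> active={job_A:*/5}
Op 2: register job_B */7 -> active={job_A:*/5, job_B:*/7}
Op 3: unregister job_B -> active={job_A:*/5}
Op 4: register job_B */7 -> active={job_A:*/5, job_B:*/7}
Op 5: register job_B */2 -> active={job_A:*/5, job_B:*/2}
Final interval of job_B = 2
Next fire of job_B after T=177: (177//2+1)*2 = 178

Answer: interval=2 next_fire=178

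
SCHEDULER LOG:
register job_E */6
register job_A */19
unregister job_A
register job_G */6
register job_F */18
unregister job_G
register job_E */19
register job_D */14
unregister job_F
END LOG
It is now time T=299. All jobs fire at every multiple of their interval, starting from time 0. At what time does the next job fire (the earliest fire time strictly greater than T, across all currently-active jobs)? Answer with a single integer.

Answer: 304

Derivation:
Op 1: register job_E */6 -> active={job_E:*/6}
Op 2: register job_A */19 -> active={job_A:*/19, job_E:*/6}
Op 3: unregister job_A -> active={job_E:*/6}
Op 4: register job_G */6 -> active={job_E:*/6, job_G:*/6}
Op 5: register job_F */18 -> active={job_E:*/6, job_F:*/18, job_G:*/6}
Op 6: unregister job_G -> active={job_E:*/6, job_F:*/18}
Op 7: register job_E */19 -> active={job_E:*/19, job_F:*/18}
Op 8: register job_D */14 -> active={job_D:*/14, job_E:*/19, job_F:*/18}
Op 9: unregister job_F -> active={job_D:*/14, job_E:*/19}
  job_D: interval 14, next fire after T=299 is 308
  job_E: interval 19, next fire after T=299 is 304
Earliest fire time = 304 (job job_E)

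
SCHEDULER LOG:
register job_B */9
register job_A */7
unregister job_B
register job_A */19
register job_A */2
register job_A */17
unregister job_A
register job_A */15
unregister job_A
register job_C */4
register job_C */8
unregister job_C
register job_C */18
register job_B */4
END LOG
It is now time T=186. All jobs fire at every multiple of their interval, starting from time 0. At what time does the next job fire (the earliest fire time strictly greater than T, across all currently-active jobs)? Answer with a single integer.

Answer: 188

Derivation:
Op 1: register job_B */9 -> active={job_B:*/9}
Op 2: register job_A */7 -> active={job_A:*/7, job_B:*/9}
Op 3: unregister job_B -> active={job_A:*/7}
Op 4: register job_A */19 -> active={job_A:*/19}
Op 5: register job_A */2 -> active={job_A:*/2}
Op 6: register job_A */17 -> active={job_A:*/17}
Op 7: unregister job_A -> active={}
Op 8: register job_A */15 -> active={job_A:*/15}
Op 9: unregister job_A -> active={}
Op 10: register job_C */4 -> active={job_C:*/4}
Op 11: register job_C */8 -> active={job_C:*/8}
Op 12: unregister job_C -> active={}
Op 13: register job_C */18 -> active={job_C:*/18}
Op 14: register job_B */4 -> active={job_B:*/4, job_C:*/18}
  job_B: interval 4, next fire after T=186 is 188
  job_C: interval 18, next fire after T=186 is 198
Earliest fire time = 188 (job job_B)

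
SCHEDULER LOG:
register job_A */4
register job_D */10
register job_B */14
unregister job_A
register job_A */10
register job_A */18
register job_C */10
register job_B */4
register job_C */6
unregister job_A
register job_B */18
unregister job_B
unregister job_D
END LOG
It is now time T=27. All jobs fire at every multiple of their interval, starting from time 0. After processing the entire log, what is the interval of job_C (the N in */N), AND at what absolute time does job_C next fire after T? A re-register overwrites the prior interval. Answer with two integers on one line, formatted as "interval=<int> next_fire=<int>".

Op 1: register job_A */4 -> active={job_A:*/4}
Op 2: register job_D */10 -> active={job_A:*/4, job_D:*/10}
Op 3: register job_B */14 -> active={job_A:*/4, job_B:*/14, job_D:*/10}
Op 4: unregister job_A -> active={job_B:*/14, job_D:*/10}
Op 5: register job_A */10 -> active={job_A:*/10, job_B:*/14, job_D:*/10}
Op 6: register job_A */18 -> active={job_A:*/18, job_B:*/14, job_D:*/10}
Op 7: register job_C */10 -> active={job_A:*/18, job_B:*/14, job_C:*/10, job_D:*/10}
Op 8: register job_B */4 -> active={job_A:*/18, job_B:*/4, job_C:*/10, job_D:*/10}
Op 9: register job_C */6 -> active={job_A:*/18, job_B:*/4, job_C:*/6, job_D:*/10}
Op 10: unregister job_A -> active={job_B:*/4, job_C:*/6, job_D:*/10}
Op 11: register job_B */18 -> active={job_B:*/18, job_C:*/6, job_D:*/10}
Op 12: unregister job_B -> active={job_C:*/6, job_D:*/10}
Op 13: unregister job_D -> active={job_C:*/6}
Final interval of job_C = 6
Next fire of job_C after T=27: (27//6+1)*6 = 30

Answer: interval=6 next_fire=30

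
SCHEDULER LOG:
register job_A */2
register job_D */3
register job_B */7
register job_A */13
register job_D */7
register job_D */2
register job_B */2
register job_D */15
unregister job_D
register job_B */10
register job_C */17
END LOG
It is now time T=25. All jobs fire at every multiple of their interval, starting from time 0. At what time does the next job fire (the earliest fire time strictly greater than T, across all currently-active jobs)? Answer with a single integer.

Answer: 26

Derivation:
Op 1: register job_A */2 -> active={job_A:*/2}
Op 2: register job_D */3 -> active={job_A:*/2, job_D:*/3}
Op 3: register job_B */7 -> active={job_A:*/2, job_B:*/7, job_D:*/3}
Op 4: register job_A */13 -> active={job_A:*/13, job_B:*/7, job_D:*/3}
Op 5: register job_D */7 -> active={job_A:*/13, job_B:*/7, job_D:*/7}
Op 6: register job_D */2 -> active={job_A:*/13, job_B:*/7, job_D:*/2}
Op 7: register job_B */2 -> active={job_A:*/13, job_B:*/2, job_D:*/2}
Op 8: register job_D */15 -> active={job_A:*/13, job_B:*/2, job_D:*/15}
Op 9: unregister job_D -> active={job_A:*/13, job_B:*/2}
Op 10: register job_B */10 -> active={job_A:*/13, job_B:*/10}
Op 11: register job_C */17 -> active={job_A:*/13, job_B:*/10, job_C:*/17}
  job_A: interval 13, next fire after T=25 is 26
  job_B: interval 10, next fire after T=25 is 30
  job_C: interval 17, next fire after T=25 is 34
Earliest fire time = 26 (job job_A)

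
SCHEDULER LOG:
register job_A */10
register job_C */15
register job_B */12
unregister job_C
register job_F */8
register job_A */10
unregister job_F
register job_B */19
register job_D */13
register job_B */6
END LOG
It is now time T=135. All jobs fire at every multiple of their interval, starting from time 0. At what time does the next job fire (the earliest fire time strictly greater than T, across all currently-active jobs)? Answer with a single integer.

Answer: 138

Derivation:
Op 1: register job_A */10 -> active={job_A:*/10}
Op 2: register job_C */15 -> active={job_A:*/10, job_C:*/15}
Op 3: register job_B */12 -> active={job_A:*/10, job_B:*/12, job_C:*/15}
Op 4: unregister job_C -> active={job_A:*/10, job_B:*/12}
Op 5: register job_F */8 -> active={job_A:*/10, job_B:*/12, job_F:*/8}
Op 6: register job_A */10 -> active={job_A:*/10, job_B:*/12, job_F:*/8}
Op 7: unregister job_F -> active={job_A:*/10, job_B:*/12}
Op 8: register job_B */19 -> active={job_A:*/10, job_B:*/19}
Op 9: register job_D */13 -> active={job_A:*/10, job_B:*/19, job_D:*/13}
Op 10: register job_B */6 -> active={job_A:*/10, job_B:*/6, job_D:*/13}
  job_A: interval 10, next fire after T=135 is 140
  job_B: interval 6, next fire after T=135 is 138
  job_D: interval 13, next fire after T=135 is 143
Earliest fire time = 138 (job job_B)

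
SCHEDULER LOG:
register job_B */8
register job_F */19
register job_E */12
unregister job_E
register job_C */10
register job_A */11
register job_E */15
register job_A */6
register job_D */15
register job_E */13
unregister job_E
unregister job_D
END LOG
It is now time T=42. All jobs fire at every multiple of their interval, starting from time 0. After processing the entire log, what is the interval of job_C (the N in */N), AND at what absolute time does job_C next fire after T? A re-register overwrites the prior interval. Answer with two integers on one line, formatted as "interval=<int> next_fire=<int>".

Answer: interval=10 next_fire=50

Derivation:
Op 1: register job_B */8 -> active={job_B:*/8}
Op 2: register job_F */19 -> active={job_B:*/8, job_F:*/19}
Op 3: register job_E */12 -> active={job_B:*/8, job_E:*/12, job_F:*/19}
Op 4: unregister job_E -> active={job_B:*/8, job_F:*/19}
Op 5: register job_C */10 -> active={job_B:*/8, job_C:*/10, job_F:*/19}
Op 6: register job_A */11 -> active={job_A:*/11, job_B:*/8, job_C:*/10, job_F:*/19}
Op 7: register job_E */15 -> active={job_A:*/11, job_B:*/8, job_C:*/10, job_E:*/15, job_F:*/19}
Op 8: register job_A */6 -> active={job_A:*/6, job_B:*/8, job_C:*/10, job_E:*/15, job_F:*/19}
Op 9: register job_D */15 -> active={job_A:*/6, job_B:*/8, job_C:*/10, job_D:*/15, job_E:*/15, job_F:*/19}
Op 10: register job_E */13 -> active={job_A:*/6, job_B:*/8, job_C:*/10, job_D:*/15, job_E:*/13, job_F:*/19}
Op 11: unregister job_E -> active={job_A:*/6, job_B:*/8, job_C:*/10, job_D:*/15, job_F:*/19}
Op 12: unregister job_D -> active={job_A:*/6, job_B:*/8, job_C:*/10, job_F:*/19}
Final interval of job_C = 10
Next fire of job_C after T=42: (42//10+1)*10 = 50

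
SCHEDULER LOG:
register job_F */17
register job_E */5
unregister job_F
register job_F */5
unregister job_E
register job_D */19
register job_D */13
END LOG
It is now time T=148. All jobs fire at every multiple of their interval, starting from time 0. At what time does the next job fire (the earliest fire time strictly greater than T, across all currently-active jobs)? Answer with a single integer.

Answer: 150

Derivation:
Op 1: register job_F */17 -> active={job_F:*/17}
Op 2: register job_E */5 -> active={job_E:*/5, job_F:*/17}
Op 3: unregister job_F -> active={job_E:*/5}
Op 4: register job_F */5 -> active={job_E:*/5, job_F:*/5}
Op 5: unregister job_E -> active={job_F:*/5}
Op 6: register job_D */19 -> active={job_D:*/19, job_F:*/5}
Op 7: register job_D */13 -> active={job_D:*/13, job_F:*/5}
  job_D: interval 13, next fire after T=148 is 156
  job_F: interval 5, next fire after T=148 is 150
Earliest fire time = 150 (job job_F)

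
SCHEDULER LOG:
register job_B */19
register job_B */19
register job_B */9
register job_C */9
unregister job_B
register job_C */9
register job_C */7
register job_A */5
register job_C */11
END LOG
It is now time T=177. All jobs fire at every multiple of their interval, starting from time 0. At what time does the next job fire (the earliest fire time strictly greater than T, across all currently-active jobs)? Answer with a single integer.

Answer: 180

Derivation:
Op 1: register job_B */19 -> active={job_B:*/19}
Op 2: register job_B */19 -> active={job_B:*/19}
Op 3: register job_B */9 -> active={job_B:*/9}
Op 4: register job_C */9 -> active={job_B:*/9, job_C:*/9}
Op 5: unregister job_B -> active={job_C:*/9}
Op 6: register job_C */9 -> active={job_C:*/9}
Op 7: register job_C */7 -> active={job_C:*/7}
Op 8: register job_A */5 -> active={job_A:*/5, job_C:*/7}
Op 9: register job_C */11 -> active={job_A:*/5, job_C:*/11}
  job_A: interval 5, next fire after T=177 is 180
  job_C: interval 11, next fire after T=177 is 187
Earliest fire time = 180 (job job_A)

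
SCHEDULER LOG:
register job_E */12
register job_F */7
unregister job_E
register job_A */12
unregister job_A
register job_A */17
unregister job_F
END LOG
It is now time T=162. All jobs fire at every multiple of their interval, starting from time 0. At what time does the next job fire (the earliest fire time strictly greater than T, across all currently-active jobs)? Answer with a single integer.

Op 1: register job_E */12 -> active={job_E:*/12}
Op 2: register job_F */7 -> active={job_E:*/12, job_F:*/7}
Op 3: unregister job_E -> active={job_F:*/7}
Op 4: register job_A */12 -> active={job_A:*/12, job_F:*/7}
Op 5: unregister job_A -> active={job_F:*/7}
Op 6: register job_A */17 -> active={job_A:*/17, job_F:*/7}
Op 7: unregister job_F -> active={job_A:*/17}
  job_A: interval 17, next fire after T=162 is 170
Earliest fire time = 170 (job job_A)

Answer: 170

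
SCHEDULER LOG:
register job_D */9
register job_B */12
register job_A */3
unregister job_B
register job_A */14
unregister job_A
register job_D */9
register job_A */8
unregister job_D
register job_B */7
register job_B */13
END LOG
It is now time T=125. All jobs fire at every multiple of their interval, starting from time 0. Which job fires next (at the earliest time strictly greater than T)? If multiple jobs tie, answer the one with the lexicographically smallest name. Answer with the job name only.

Op 1: register job_D */9 -> active={job_D:*/9}
Op 2: register job_B */12 -> active={job_B:*/12, job_D:*/9}
Op 3: register job_A */3 -> active={job_A:*/3, job_B:*/12, job_D:*/9}
Op 4: unregister job_B -> active={job_A:*/3, job_D:*/9}
Op 5: register job_A */14 -> active={job_A:*/14, job_D:*/9}
Op 6: unregister job_A -> active={job_D:*/9}
Op 7: register job_D */9 -> active={job_D:*/9}
Op 8: register job_A */8 -> active={job_A:*/8, job_D:*/9}
Op 9: unregister job_D -> active={job_A:*/8}
Op 10: register job_B */7 -> active={job_A:*/8, job_B:*/7}
Op 11: register job_B */13 -> active={job_A:*/8, job_B:*/13}
  job_A: interval 8, next fire after T=125 is 128
  job_B: interval 13, next fire after T=125 is 130
Earliest = 128, winner (lex tiebreak) = job_A

Answer: job_A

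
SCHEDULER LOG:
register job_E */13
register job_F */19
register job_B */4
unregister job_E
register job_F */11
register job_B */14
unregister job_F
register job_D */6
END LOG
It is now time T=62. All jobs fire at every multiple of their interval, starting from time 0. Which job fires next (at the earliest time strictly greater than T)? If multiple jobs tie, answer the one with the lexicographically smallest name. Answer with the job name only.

Op 1: register job_E */13 -> active={job_E:*/13}
Op 2: register job_F */19 -> active={job_E:*/13, job_F:*/19}
Op 3: register job_B */4 -> active={job_B:*/4, job_E:*/13, job_F:*/19}
Op 4: unregister job_E -> active={job_B:*/4, job_F:*/19}
Op 5: register job_F */11 -> active={job_B:*/4, job_F:*/11}
Op 6: register job_B */14 -> active={job_B:*/14, job_F:*/11}
Op 7: unregister job_F -> active={job_B:*/14}
Op 8: register job_D */6 -> active={job_B:*/14, job_D:*/6}
  job_B: interval 14, next fire after T=62 is 70
  job_D: interval 6, next fire after T=62 is 66
Earliest = 66, winner (lex tiebreak) = job_D

Answer: job_D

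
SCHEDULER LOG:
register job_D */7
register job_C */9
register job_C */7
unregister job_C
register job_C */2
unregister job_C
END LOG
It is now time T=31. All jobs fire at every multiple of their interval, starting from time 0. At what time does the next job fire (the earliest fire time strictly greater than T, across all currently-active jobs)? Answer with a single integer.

Answer: 35

Derivation:
Op 1: register job_D */7 -> active={job_D:*/7}
Op 2: register job_C */9 -> active={job_C:*/9, job_D:*/7}
Op 3: register job_C */7 -> active={job_C:*/7, job_D:*/7}
Op 4: unregister job_C -> active={job_D:*/7}
Op 5: register job_C */2 -> active={job_C:*/2, job_D:*/7}
Op 6: unregister job_C -> active={job_D:*/7}
  job_D: interval 7, next fire after T=31 is 35
Earliest fire time = 35 (job job_D)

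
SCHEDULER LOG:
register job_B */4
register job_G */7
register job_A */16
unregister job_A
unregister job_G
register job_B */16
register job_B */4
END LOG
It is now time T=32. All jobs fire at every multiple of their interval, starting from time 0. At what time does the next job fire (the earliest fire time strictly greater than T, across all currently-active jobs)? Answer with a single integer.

Op 1: register job_B */4 -> active={job_B:*/4}
Op 2: register job_G */7 -> active={job_B:*/4, job_G:*/7}
Op 3: register job_A */16 -> active={job_A:*/16, job_B:*/4, job_G:*/7}
Op 4: unregister job_A -> active={job_B:*/4, job_G:*/7}
Op 5: unregister job_G -> active={job_B:*/4}
Op 6: register job_B */16 -> active={job_B:*/16}
Op 7: register job_B */4 -> active={job_B:*/4}
  job_B: interval 4, next fire after T=32 is 36
Earliest fire time = 36 (job job_B)

Answer: 36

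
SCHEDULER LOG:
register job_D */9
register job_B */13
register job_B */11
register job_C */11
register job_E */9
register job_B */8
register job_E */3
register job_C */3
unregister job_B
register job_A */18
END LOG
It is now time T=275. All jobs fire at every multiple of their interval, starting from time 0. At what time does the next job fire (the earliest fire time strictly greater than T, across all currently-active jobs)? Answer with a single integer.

Op 1: register job_D */9 -> active={job_D:*/9}
Op 2: register job_B */13 -> active={job_B:*/13, job_D:*/9}
Op 3: register job_B */11 -> active={job_B:*/11, job_D:*/9}
Op 4: register job_C */11 -> active={job_B:*/11, job_C:*/11, job_D:*/9}
Op 5: register job_E */9 -> active={job_B:*/11, job_C:*/11, job_D:*/9, job_E:*/9}
Op 6: register job_B */8 -> active={job_B:*/8, job_C:*/11, job_D:*/9, job_E:*/9}
Op 7: register job_E */3 -> active={job_B:*/8, job_C:*/11, job_D:*/9, job_E:*/3}
Op 8: register job_C */3 -> active={job_B:*/8, job_C:*/3, job_D:*/9, job_E:*/3}
Op 9: unregister job_B -> active={job_C:*/3, job_D:*/9, job_E:*/3}
Op 10: register job_A */18 -> active={job_A:*/18, job_C:*/3, job_D:*/9, job_E:*/3}
  job_A: interval 18, next fire after T=275 is 288
  job_C: interval 3, next fire after T=275 is 276
  job_D: interval 9, next fire after T=275 is 279
  job_E: interval 3, next fire after T=275 is 276
Earliest fire time = 276 (job job_C)

Answer: 276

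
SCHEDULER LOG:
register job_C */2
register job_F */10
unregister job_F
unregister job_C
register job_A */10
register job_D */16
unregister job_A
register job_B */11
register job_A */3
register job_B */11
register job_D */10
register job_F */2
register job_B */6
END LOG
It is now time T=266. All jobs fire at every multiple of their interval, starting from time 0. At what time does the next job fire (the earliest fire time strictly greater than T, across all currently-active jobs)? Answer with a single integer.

Answer: 267

Derivation:
Op 1: register job_C */2 -> active={job_C:*/2}
Op 2: register job_F */10 -> active={job_C:*/2, job_F:*/10}
Op 3: unregister job_F -> active={job_C:*/2}
Op 4: unregister job_C -> active={}
Op 5: register job_A */10 -> active={job_A:*/10}
Op 6: register job_D */16 -> active={job_A:*/10, job_D:*/16}
Op 7: unregister job_A -> active={job_D:*/16}
Op 8: register job_B */11 -> active={job_B:*/11, job_D:*/16}
Op 9: register job_A */3 -> active={job_A:*/3, job_B:*/11, job_D:*/16}
Op 10: register job_B */11 -> active={job_A:*/3, job_B:*/11, job_D:*/16}
Op 11: register job_D */10 -> active={job_A:*/3, job_B:*/11, job_D:*/10}
Op 12: register job_F */2 -> active={job_A:*/3, job_B:*/11, job_D:*/10, job_F:*/2}
Op 13: register job_B */6 -> active={job_A:*/3, job_B:*/6, job_D:*/10, job_F:*/2}
  job_A: interval 3, next fire after T=266 is 267
  job_B: interval 6, next fire after T=266 is 270
  job_D: interval 10, next fire after T=266 is 270
  job_F: interval 2, next fire after T=266 is 268
Earliest fire time = 267 (job job_A)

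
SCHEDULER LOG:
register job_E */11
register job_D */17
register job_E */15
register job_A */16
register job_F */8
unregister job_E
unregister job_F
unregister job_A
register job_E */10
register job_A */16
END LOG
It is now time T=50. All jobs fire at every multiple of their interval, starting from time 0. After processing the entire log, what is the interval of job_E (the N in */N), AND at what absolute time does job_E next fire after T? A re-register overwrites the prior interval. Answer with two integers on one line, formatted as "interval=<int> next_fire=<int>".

Answer: interval=10 next_fire=60

Derivation:
Op 1: register job_E */11 -> active={job_E:*/11}
Op 2: register job_D */17 -> active={job_D:*/17, job_E:*/11}
Op 3: register job_E */15 -> active={job_D:*/17, job_E:*/15}
Op 4: register job_A */16 -> active={job_A:*/16, job_D:*/17, job_E:*/15}
Op 5: register job_F */8 -> active={job_A:*/16, job_D:*/17, job_E:*/15, job_F:*/8}
Op 6: unregister job_E -> active={job_A:*/16, job_D:*/17, job_F:*/8}
Op 7: unregister job_F -> active={job_A:*/16, job_D:*/17}
Op 8: unregister job_A -> active={job_D:*/17}
Op 9: register job_E */10 -> active={job_D:*/17, job_E:*/10}
Op 10: register job_A */16 -> active={job_A:*/16, job_D:*/17, job_E:*/10}
Final interval of job_E = 10
Next fire of job_E after T=50: (50//10+1)*10 = 60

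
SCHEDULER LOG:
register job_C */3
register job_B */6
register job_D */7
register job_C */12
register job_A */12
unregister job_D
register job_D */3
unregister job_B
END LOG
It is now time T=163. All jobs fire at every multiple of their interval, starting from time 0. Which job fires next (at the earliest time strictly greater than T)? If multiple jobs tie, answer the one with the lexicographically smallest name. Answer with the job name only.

Op 1: register job_C */3 -> active={job_C:*/3}
Op 2: register job_B */6 -> active={job_B:*/6, job_C:*/3}
Op 3: register job_D */7 -> active={job_B:*/6, job_C:*/3, job_D:*/7}
Op 4: register job_C */12 -> active={job_B:*/6, job_C:*/12, job_D:*/7}
Op 5: register job_A */12 -> active={job_A:*/12, job_B:*/6, job_C:*/12, job_D:*/7}
Op 6: unregister job_D -> active={job_A:*/12, job_B:*/6, job_C:*/12}
Op 7: register job_D */3 -> active={job_A:*/12, job_B:*/6, job_C:*/12, job_D:*/3}
Op 8: unregister job_B -> active={job_A:*/12, job_C:*/12, job_D:*/3}
  job_A: interval 12, next fire after T=163 is 168
  job_C: interval 12, next fire after T=163 is 168
  job_D: interval 3, next fire after T=163 is 165
Earliest = 165, winner (lex tiebreak) = job_D

Answer: job_D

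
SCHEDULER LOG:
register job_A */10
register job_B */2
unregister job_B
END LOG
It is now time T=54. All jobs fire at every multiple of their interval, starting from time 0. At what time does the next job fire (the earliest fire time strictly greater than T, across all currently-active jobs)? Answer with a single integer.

Answer: 60

Derivation:
Op 1: register job_A */10 -> active={job_A:*/10}
Op 2: register job_B */2 -> active={job_A:*/10, job_B:*/2}
Op 3: unregister job_B -> active={job_A:*/10}
  job_A: interval 10, next fire after T=54 is 60
Earliest fire time = 60 (job job_A)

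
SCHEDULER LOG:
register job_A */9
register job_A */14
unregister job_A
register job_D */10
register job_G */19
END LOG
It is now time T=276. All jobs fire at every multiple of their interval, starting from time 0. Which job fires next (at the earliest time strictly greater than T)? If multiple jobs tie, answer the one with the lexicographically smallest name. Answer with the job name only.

Op 1: register job_A */9 -> active={job_A:*/9}
Op 2: register job_A */14 -> active={job_A:*/14}
Op 3: unregister job_A -> active={}
Op 4: register job_D */10 -> active={job_D:*/10}
Op 5: register job_G */19 -> active={job_D:*/10, job_G:*/19}
  job_D: interval 10, next fire after T=276 is 280
  job_G: interval 19, next fire after T=276 is 285
Earliest = 280, winner (lex tiebreak) = job_D

Answer: job_D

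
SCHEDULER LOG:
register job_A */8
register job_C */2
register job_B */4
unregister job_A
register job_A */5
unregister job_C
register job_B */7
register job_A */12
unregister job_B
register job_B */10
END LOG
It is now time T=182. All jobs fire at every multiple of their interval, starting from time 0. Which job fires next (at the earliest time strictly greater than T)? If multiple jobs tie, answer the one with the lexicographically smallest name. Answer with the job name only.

Answer: job_B

Derivation:
Op 1: register job_A */8 -> active={job_A:*/8}
Op 2: register job_C */2 -> active={job_A:*/8, job_C:*/2}
Op 3: register job_B */4 -> active={job_A:*/8, job_B:*/4, job_C:*/2}
Op 4: unregister job_A -> active={job_B:*/4, job_C:*/2}
Op 5: register job_A */5 -> active={job_A:*/5, job_B:*/4, job_C:*/2}
Op 6: unregister job_C -> active={job_A:*/5, job_B:*/4}
Op 7: register job_B */7 -> active={job_A:*/5, job_B:*/7}
Op 8: register job_A */12 -> active={job_A:*/12, job_B:*/7}
Op 9: unregister job_B -> active={job_A:*/12}
Op 10: register job_B */10 -> active={job_A:*/12, job_B:*/10}
  job_A: interval 12, next fire after T=182 is 192
  job_B: interval 10, next fire after T=182 is 190
Earliest = 190, winner (lex tiebreak) = job_B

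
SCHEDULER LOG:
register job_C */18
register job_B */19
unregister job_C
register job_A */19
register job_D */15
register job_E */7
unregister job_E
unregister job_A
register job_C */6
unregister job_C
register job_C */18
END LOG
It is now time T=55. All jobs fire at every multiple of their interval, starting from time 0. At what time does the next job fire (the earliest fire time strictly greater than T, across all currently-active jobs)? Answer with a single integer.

Answer: 57

Derivation:
Op 1: register job_C */18 -> active={job_C:*/18}
Op 2: register job_B */19 -> active={job_B:*/19, job_C:*/18}
Op 3: unregister job_C -> active={job_B:*/19}
Op 4: register job_A */19 -> active={job_A:*/19, job_B:*/19}
Op 5: register job_D */15 -> active={job_A:*/19, job_B:*/19, job_D:*/15}
Op 6: register job_E */7 -> active={job_A:*/19, job_B:*/19, job_D:*/15, job_E:*/7}
Op 7: unregister job_E -> active={job_A:*/19, job_B:*/19, job_D:*/15}
Op 8: unregister job_A -> active={job_B:*/19, job_D:*/15}
Op 9: register job_C */6 -> active={job_B:*/19, job_C:*/6, job_D:*/15}
Op 10: unregister job_C -> active={job_B:*/19, job_D:*/15}
Op 11: register job_C */18 -> active={job_B:*/19, job_C:*/18, job_D:*/15}
  job_B: interval 19, next fire after T=55 is 57
  job_C: interval 18, next fire after T=55 is 72
  job_D: interval 15, next fire after T=55 is 60
Earliest fire time = 57 (job job_B)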